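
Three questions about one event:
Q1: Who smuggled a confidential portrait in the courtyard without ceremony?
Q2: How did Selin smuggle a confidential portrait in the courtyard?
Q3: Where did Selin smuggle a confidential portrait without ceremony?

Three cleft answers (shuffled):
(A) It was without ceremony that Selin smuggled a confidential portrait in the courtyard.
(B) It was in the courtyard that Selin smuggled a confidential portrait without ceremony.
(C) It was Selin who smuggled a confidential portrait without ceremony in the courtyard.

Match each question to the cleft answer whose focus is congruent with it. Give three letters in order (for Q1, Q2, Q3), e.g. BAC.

Q1 asks about the subject (agent); cleft (C) focuses "Selin", which is the subject (agent) — so Q1 → C.
Q2 asks about the manner; cleft (A) focuses "without ceremony", which is the manner — so Q2 → A.
Q3 asks about the location; cleft (B) focuses "in the courtyard", which is the location — so Q3 → B.
Mapping: Q1→C, Q2→A, Q3→B.

CAB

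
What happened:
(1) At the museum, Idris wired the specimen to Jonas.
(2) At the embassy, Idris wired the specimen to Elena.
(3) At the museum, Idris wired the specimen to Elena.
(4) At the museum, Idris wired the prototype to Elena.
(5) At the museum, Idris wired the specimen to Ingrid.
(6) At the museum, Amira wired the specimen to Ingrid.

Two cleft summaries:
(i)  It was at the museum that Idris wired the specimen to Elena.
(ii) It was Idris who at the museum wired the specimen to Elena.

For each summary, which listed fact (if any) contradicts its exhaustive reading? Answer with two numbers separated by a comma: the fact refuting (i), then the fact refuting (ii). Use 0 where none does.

2, 0

Summary (i) focuses "at the museum" (the setting); background Idris as agent and the specimen as thing and Elena as recipient. Fact (2) matches that background with setting = at the embassy — refutes (i).
Summary (ii) focuses "Idris" (the agent); background the specimen as thing and Elena as recipient and at the museum as setting. No fact matches that background with a different agent, so 0.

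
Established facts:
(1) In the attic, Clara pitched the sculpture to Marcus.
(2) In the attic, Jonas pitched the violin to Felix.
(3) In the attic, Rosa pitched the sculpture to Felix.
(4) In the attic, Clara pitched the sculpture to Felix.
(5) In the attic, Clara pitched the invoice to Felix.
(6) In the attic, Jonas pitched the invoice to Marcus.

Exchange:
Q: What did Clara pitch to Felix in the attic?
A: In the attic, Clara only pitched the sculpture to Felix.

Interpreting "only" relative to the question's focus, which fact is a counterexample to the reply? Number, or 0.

The question "What did ...?" targets the thing, so in the reply the focus falls on "the sculpture".
"Only" then excludes alternative things while the background — agent = Clara, recipient = Felix, setting = in the attic — is held fixed.
Fact (5) shares the background with a different thing (the invoice) — counterexample.
(Fact (1) would refute a reading with focus on the recipient — but that is not what the question asks.)

5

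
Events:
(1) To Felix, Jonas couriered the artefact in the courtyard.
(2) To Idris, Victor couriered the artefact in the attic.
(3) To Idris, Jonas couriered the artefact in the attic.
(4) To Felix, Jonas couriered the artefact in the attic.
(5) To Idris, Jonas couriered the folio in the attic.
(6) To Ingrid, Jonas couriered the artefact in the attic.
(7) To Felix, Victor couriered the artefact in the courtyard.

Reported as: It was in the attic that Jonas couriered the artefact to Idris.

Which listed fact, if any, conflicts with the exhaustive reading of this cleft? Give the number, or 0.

The cleft puts "in the attic" in focus and presupposes the open proposition with agent = Jonas, thing = the artefact, recipient = Idris.
The exhaustive reading says no other setting fits that background.
No listed fact matches the background with a different setting. Exhaustivity holds.

0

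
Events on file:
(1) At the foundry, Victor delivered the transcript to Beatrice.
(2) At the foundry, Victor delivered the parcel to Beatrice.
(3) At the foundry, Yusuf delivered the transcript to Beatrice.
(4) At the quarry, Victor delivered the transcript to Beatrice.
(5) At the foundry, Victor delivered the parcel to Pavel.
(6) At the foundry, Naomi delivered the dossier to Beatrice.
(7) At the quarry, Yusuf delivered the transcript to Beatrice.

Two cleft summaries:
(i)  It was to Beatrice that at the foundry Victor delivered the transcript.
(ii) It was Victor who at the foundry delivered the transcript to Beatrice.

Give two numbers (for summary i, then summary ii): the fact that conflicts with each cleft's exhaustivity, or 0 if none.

0, 3

(i): focus "Beatrice". No fact shares agent = Victor, thing = the transcript, setting = at the foundry with a different recipient. 0.
(ii): focus "Victor". Looking for thing = the transcript, recipient = Beatrice, setting = at the foundry with some other agent — fact (3) has Yusuf there. Refuted.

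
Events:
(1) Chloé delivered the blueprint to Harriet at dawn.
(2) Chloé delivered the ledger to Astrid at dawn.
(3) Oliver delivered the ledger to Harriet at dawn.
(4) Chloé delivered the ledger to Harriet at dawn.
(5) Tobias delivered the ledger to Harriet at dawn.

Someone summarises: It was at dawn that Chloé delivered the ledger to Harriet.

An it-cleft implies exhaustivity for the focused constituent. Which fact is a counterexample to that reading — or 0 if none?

0

The cleft puts "at dawn" in focus and presupposes the open proposition with Chloé as agent and the ledger as thing and Harriet as recipient.
Exhaustivity: at dawn is the only setting satisfying that background.
Every other fact differs from the presupposition on some backgrounded slot, so none challenges the exhaustivity.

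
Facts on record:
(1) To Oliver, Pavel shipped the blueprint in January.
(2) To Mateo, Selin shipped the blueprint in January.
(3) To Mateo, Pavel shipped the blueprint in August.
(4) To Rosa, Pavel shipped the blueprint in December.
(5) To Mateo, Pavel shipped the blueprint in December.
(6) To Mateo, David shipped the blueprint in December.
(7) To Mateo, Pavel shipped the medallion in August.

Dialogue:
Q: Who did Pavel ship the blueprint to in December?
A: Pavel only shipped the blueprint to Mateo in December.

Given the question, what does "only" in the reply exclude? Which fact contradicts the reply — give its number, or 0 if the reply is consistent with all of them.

4

Answering "Who did ... to ...?" puts focus on the recipient — here, "Mateo".
So "only" ranges over recipients; the rest (same agent, thing, setting (Pavel / the blueprint / in December)) is presupposed.
Fact (4) keeps same agent, thing, setting (Pavel / the blueprint / in December) but has recipient = Rosa; that refutes the reply.
(Fact (3) would refute a reading with focus on the setting — but that is not what the question asks.)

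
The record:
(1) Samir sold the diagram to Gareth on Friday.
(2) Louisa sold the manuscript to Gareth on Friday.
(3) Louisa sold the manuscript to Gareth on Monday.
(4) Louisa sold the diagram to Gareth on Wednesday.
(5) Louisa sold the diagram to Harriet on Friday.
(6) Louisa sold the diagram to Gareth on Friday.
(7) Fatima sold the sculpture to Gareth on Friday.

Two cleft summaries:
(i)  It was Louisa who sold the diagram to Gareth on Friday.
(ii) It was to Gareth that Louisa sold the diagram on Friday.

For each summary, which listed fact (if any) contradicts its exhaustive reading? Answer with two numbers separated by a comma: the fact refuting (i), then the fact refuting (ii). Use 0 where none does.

1, 5

(i): focus "Louisa". Looking for the diagram as thing and Gareth as recipient and on Friday as setting with some other agent — fact (1) has Samir there. Refuted.
(ii): focus "Gareth". Looking for Louisa as agent and the diagram as thing and on Friday as setting with some other recipient — fact (5) has Harriet there. Refuted.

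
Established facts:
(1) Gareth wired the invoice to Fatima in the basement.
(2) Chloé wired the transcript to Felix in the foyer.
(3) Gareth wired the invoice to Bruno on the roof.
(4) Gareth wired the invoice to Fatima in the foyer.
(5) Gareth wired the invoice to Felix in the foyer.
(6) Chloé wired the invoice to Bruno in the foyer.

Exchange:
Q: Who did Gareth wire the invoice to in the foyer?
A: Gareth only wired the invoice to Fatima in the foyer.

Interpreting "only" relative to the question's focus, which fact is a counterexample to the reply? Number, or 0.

Answering "Who did ... to ...?" puts focus on the recipient — here, "Fatima".
So "only" ranges over recipients; the rest (same agent, thing, setting (Gareth / the invoice / in the foyer)) is presupposed.
Fact (5) keeps same agent, thing, setting (Gareth / the invoice / in the foyer) but has recipient = Felix; that refutes the reply.
(Fact (1) would refute a reading with focus on the setting — but that is not what the question asks.)

5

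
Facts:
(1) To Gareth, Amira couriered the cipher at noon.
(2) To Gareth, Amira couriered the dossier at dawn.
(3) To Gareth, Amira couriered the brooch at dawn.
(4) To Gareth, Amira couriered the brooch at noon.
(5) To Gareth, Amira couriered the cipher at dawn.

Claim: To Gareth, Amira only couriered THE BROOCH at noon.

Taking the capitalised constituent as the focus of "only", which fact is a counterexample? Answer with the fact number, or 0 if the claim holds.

1

The capitals mark "the brooch" as focus. So "only" rules out other things, with the rest (same agent, recipient, setting (Amira / Gareth / at noon)) as background.
Fact (1) shares the background but differs in thing (the cipher) — a counterexample.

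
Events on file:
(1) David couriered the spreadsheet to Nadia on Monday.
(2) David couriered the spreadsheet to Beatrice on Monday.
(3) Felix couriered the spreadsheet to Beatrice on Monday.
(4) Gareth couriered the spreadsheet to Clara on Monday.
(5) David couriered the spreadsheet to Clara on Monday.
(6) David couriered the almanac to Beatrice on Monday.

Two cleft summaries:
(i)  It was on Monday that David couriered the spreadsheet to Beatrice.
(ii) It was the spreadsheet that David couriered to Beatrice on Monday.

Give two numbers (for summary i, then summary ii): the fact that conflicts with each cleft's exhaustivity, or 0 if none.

(i): focus "on Monday". No fact shares David as agent and the spreadsheet as thing and Beatrice as recipient with a different setting. 0.
(ii): focus "the spreadsheet". Looking for David as agent and Beatrice as recipient and on Monday as setting with some other thing — fact (6) has the almanac there. Refuted.

0, 6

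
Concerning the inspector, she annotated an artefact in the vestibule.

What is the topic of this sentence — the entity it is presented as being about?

The construction explicitly marks "the inspector" as what the sentence is about — the topic.
The remainder of the clause is the comment (what is said about the topic).

the inspector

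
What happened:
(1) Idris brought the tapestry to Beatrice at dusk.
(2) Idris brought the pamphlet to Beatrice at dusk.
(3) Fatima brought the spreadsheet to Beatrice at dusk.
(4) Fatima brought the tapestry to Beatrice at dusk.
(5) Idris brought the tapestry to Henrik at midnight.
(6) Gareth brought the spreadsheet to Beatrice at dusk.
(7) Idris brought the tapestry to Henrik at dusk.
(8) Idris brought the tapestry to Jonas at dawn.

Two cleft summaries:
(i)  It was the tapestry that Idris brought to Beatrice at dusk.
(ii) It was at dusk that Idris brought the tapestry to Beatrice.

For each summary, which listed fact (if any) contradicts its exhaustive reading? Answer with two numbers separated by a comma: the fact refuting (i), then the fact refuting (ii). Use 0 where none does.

Summary (i) focuses "the tapestry" (the thing); background Idris as agent and Beatrice as recipient and at dusk as setting. Fact (2) matches that background with thing = the pamphlet — refutes (i).
Summary (ii) focuses "at dusk" (the setting); background Idris as agent and the tapestry as thing and Beatrice as recipient. No fact matches that background with a different setting, so 0.

2, 0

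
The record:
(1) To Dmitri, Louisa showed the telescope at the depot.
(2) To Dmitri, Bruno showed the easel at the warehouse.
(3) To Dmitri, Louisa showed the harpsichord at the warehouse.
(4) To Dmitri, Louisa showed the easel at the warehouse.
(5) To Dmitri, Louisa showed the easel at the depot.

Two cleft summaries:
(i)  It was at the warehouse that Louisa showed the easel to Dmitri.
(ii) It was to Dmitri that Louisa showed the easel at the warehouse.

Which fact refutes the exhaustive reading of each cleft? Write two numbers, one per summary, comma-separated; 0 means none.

(i): focus "at the warehouse". Looking for Louisa as agent and the easel as thing and Dmitri as recipient with some other setting — fact (5) has at the depot there. Refuted.
(ii): focus "Dmitri". No fact shares Louisa as agent and the easel as thing and at the warehouse as setting with a different recipient. 0.

5, 0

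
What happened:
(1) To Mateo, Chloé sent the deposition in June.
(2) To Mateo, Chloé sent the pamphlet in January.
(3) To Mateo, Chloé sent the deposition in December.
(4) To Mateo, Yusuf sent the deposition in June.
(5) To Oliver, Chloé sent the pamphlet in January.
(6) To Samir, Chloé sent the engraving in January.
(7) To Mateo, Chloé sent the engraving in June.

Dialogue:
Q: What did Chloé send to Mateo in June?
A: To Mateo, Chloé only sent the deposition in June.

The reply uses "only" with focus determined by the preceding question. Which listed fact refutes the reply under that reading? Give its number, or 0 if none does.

7

Answering "What did ...?" puts focus on the thing — here, "the deposition".
"Only" then excludes alternative things while the background — same agent, recipient, setting (Chloé / Mateo / in June) — is held fixed.
Fact (7) keeps same agent, recipient, setting (Chloé / Mateo / in June) but has thing = the engraving; that refutes the reply.
(Fact (3) would refute a reading with focus on the setting — but that is not what the question asks.)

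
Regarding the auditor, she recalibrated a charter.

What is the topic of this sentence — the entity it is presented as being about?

the auditor

The construction explicitly marks "the auditor" as what the sentence is about — the topic.
The remainder of the clause is the comment (what is said about the topic).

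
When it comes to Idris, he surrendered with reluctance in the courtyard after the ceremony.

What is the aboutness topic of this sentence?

The construction explicitly marks "Idris" as what the sentence is about — the topic.
The remainder of the clause is the comment (what is said about the topic).

Idris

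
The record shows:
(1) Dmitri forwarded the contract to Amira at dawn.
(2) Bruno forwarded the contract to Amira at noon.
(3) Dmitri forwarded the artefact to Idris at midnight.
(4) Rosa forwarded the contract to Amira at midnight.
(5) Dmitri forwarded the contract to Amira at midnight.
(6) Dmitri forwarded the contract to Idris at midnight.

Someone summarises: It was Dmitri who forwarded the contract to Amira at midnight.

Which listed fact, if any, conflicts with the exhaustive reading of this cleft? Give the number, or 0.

Focus of the cleft: "Dmitri" (the agent). Presupposed background: same thing, recipient, setting (the contract / Amira / at midnight).
Exhaustivity: Dmitri is the only agent satisfying that background.
But fact (4) also has same thing, recipient, setting (the contract / Amira / at midnight), with agent = Rosa — so the exhaustive reading fails.

4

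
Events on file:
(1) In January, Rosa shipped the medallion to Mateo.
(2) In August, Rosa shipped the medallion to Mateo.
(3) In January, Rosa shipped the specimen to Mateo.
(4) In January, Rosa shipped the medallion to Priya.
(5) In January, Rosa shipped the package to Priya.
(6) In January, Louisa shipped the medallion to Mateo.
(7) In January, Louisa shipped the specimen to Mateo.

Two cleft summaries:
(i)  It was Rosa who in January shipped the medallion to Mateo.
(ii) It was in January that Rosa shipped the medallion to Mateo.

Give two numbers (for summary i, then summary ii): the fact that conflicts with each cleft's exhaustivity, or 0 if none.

Summary (i) focuses "Rosa" (the agent); background same thing, recipient, setting (the medallion / Mateo / in January). Fact (6) matches that background with agent = Louisa — refutes (i).
Summary (ii) focuses "in January" (the setting); background same agent, thing, recipient (Rosa / the medallion / Mateo). Fact (2) matches that background with setting = in August — refutes (ii).

6, 2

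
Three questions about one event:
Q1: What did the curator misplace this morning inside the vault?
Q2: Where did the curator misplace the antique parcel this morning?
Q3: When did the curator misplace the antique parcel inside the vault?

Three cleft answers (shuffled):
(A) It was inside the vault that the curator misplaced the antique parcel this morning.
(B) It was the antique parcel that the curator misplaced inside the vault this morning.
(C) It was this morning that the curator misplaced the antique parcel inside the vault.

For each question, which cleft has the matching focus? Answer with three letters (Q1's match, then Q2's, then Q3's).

BAC

Q1 asks about the direct object; cleft (B) focuses "the antique parcel", which is the direct object — so Q1 → B.
Q2 asks about the location; cleft (A) focuses "inside the vault", which is the location — so Q2 → A.
Q3 asks about the time; cleft (C) focuses "this morning", which is the time — so Q3 → C.
Mapping: Q1→B, Q2→A, Q3→C.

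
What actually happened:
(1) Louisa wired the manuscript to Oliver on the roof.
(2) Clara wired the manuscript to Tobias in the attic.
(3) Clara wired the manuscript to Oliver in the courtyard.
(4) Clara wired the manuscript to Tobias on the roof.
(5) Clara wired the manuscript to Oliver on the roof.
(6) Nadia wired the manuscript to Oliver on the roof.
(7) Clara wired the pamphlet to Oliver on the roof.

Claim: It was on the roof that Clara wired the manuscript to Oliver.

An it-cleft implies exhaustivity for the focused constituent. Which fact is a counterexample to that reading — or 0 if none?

Focus of the cleft: "on the roof" (the setting). Presupposed background: agent = Clara, thing = the manuscript, recipient = Oliver.
The exhaustive reading says no other setting fits that background.
But fact (3) also has agent = Clara, thing = the manuscript, recipient = Oliver, with setting = in the courtyard — so the exhaustive reading fails.

3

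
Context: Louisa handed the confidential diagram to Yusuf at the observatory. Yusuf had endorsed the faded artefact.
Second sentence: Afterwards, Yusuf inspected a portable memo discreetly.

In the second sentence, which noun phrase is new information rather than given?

"Yusuf" in the second sentence is given — already mentioned in the context.
"a portable memo" has no antecedent in the context; it is discourse-new (the indefinite article also signals a new referent).

a portable memo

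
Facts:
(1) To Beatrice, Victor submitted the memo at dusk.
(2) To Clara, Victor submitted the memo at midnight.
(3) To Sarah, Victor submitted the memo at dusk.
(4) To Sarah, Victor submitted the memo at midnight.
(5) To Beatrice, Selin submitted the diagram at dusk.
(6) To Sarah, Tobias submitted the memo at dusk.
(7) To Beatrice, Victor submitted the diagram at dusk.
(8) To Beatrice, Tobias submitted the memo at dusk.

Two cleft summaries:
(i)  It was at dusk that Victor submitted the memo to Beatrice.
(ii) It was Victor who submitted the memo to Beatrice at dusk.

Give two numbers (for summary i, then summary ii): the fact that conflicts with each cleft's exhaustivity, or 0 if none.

0, 8

(i): focus "at dusk". No fact shares same agent, thing, recipient (Victor / the memo / Beatrice) with a different setting. 0.
(ii): focus "Victor". Looking for same thing, recipient, setting (the memo / Beatrice / at dusk) with some other agent — fact (8) has Tobias there. Refuted.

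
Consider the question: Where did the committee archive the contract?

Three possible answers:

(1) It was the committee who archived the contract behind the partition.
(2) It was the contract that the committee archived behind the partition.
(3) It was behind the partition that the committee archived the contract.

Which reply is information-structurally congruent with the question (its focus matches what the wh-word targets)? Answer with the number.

3

The question word "where" targets the location.
Option (1) clefts "the committee" — the subject (agent), not what was asked.
Option (2) clefts "the contract" — the direct object, not what was asked.
Option (3) clefts "behind the partition" — that matches what the question asks about.
So the congruent reply is (3).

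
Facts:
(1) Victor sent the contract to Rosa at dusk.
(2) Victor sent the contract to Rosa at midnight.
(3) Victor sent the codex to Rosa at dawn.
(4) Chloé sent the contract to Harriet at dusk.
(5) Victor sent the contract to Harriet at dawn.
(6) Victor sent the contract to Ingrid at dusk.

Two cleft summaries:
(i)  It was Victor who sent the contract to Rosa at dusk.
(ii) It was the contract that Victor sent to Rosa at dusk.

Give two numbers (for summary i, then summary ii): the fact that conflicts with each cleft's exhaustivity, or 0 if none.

(i): focus "Victor". No fact shares same thing, recipient, setting (the contract / Rosa / at dusk) with a different agent. 0.
(ii): focus "the contract". No fact shares same agent, recipient, setting (Victor / Rosa / at dusk) with a different thing. 0.

0, 0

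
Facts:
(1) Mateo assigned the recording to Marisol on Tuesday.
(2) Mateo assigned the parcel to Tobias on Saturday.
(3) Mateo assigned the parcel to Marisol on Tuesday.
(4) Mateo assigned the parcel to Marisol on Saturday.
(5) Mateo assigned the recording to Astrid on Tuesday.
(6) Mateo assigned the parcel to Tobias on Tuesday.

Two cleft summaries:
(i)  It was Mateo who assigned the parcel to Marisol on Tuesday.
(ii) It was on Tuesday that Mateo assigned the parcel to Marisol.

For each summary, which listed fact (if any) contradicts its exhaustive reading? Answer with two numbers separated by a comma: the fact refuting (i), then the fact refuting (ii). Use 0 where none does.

(i): focus "Mateo". No fact shares same thing, recipient, setting (the parcel / Marisol / on Tuesday) with a different agent. 0.
(ii): focus "on Tuesday". Looking for same agent, thing, recipient (Mateo / the parcel / Marisol) with some other setting — fact (4) has on Saturday there. Refuted.

0, 4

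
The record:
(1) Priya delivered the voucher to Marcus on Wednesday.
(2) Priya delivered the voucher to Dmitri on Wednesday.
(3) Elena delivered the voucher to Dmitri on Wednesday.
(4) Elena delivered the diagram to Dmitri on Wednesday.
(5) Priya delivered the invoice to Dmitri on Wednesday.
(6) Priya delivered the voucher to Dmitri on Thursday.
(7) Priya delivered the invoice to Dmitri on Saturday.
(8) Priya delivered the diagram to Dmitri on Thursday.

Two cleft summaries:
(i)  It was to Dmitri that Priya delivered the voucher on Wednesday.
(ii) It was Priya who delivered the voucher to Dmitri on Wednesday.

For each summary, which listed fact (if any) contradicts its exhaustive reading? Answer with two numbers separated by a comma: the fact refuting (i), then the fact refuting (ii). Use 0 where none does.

1, 3

(i): focus "Dmitri". Looking for same agent, thing, setting (Priya / the voucher / on Wednesday) with some other recipient — fact (1) has Marcus there. Refuted.
(ii): focus "Priya". Looking for same thing, recipient, setting (the voucher / Dmitri / on Wednesday) with some other agent — fact (3) has Elena there. Refuted.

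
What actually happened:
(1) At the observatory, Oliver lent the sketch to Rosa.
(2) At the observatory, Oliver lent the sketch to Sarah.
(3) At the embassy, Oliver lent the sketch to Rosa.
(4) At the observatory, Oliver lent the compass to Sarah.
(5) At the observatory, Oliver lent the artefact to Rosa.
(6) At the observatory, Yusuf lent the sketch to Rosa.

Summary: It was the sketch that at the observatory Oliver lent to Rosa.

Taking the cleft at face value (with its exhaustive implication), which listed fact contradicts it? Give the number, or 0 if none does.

5

The cleft puts "the sketch" in focus and presupposes the open proposition with Oliver as agent and Rosa as recipient and at the observatory as setting.
Exhaustivity: the sketch is the only thing satisfying that background.
Fact (5) shares the background but with thing = the artefact; exhaustivity is violated.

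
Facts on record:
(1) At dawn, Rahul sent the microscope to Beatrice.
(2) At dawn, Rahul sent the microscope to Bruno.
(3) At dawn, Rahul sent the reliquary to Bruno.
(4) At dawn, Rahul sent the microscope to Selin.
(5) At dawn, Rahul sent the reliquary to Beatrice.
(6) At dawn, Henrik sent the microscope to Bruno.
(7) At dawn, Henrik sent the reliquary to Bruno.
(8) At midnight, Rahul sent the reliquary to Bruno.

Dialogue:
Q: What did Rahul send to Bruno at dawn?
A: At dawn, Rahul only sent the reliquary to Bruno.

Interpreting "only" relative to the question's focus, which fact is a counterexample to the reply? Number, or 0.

2

Answering "What did ...?" puts focus on the thing — here, "the reliquary".
So "only" ranges over things; the rest (Rahul as agent and Bruno as recipient and at dawn as setting) is presupposed.
Fact (2) shares the background with a different thing (the microscope) — counterexample.
(Fact (5) would refute a reading with focus on the recipient — but that is not what the question asks.)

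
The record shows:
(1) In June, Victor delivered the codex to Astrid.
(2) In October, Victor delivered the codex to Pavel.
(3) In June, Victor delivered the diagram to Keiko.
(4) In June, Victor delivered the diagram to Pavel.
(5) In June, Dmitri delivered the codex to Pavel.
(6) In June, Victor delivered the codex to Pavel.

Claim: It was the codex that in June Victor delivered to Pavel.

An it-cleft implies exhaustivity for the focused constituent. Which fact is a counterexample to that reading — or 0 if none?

4

Focus of the cleft: "the codex" (the thing). Presupposed background: agent = Victor, recipient = Pavel, setting = in June.
Exhaustivity: the codex is the only thing satisfying that background.
But fact (4) also has agent = Victor, recipient = Pavel, setting = in June, with thing = the diagram — so the exhaustive reading fails.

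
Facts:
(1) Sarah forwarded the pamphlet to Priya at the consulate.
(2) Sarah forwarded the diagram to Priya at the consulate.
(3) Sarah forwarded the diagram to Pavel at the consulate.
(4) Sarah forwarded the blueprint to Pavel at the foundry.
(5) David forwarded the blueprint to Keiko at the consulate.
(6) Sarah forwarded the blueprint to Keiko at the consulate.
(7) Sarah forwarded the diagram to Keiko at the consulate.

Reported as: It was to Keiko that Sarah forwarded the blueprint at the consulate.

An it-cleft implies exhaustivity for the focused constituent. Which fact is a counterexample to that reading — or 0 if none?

0

Focus of the cleft: "Keiko" (the recipient). Presupposed background: same agent, thing, setting (Sarah / the blueprint / at the consulate).
Exhaustivity: Keiko is the only recipient satisfying that background.
No listed fact matches the background with a different recipient. Exhaustivity holds.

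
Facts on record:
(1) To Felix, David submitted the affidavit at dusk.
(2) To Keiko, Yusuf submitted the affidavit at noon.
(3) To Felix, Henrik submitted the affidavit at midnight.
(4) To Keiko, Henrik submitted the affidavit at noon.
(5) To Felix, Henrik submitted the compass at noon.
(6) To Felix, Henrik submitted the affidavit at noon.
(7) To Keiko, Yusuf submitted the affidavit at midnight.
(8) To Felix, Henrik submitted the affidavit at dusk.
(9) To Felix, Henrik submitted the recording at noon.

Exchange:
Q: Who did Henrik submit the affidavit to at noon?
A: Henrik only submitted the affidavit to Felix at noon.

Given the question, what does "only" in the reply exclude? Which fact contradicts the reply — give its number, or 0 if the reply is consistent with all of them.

Answering "Who did ... to ...?" puts focus on the recipient — here, "Felix".
"Only" then excludes alternative recipients while the background — Henrik as agent and the affidavit as thing and at noon as setting — is held fixed.
Fact (4) shares the background with a different recipient (Keiko) — counterexample.
(Fact (3) would refute a reading with focus on the setting — but that is not what the question asks.)

4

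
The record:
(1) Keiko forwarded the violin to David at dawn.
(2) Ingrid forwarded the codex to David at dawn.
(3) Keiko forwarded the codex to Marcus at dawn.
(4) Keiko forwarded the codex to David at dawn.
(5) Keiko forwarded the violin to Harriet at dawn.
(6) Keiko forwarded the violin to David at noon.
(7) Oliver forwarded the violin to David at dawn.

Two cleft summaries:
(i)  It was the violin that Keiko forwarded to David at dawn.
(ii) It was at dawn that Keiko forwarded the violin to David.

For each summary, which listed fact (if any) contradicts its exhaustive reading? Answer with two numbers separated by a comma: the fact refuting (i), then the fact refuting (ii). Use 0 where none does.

(i): focus "the violin". Looking for Keiko as agent and David as recipient and at dawn as setting with some other thing — fact (4) has the codex there. Refuted.
(ii): focus "at dawn". Looking for Keiko as agent and the violin as thing and David as recipient with some other setting — fact (6) has at noon there. Refuted.

4, 6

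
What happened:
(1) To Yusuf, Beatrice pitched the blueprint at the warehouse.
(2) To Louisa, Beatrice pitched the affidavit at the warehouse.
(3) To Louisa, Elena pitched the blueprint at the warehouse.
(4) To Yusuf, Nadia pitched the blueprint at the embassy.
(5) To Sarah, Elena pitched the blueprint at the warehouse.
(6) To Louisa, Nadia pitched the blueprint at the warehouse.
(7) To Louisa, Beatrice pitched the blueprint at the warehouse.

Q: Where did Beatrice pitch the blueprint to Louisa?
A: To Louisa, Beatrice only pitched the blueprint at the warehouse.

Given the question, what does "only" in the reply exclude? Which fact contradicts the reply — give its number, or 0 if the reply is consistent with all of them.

The question "Where did ...?" targets the setting, so in the reply the focus falls on "at the warehouse".
So "only" ranges over settings; the rest (same agent, thing, recipient (Beatrice / the blueprint / Louisa)) is presupposed.
No listed fact shares that background with another setting. Nothing contradicts the reply.
(Fact (1) would refute a reading with focus on the recipient — but that is not what the question asks.)

0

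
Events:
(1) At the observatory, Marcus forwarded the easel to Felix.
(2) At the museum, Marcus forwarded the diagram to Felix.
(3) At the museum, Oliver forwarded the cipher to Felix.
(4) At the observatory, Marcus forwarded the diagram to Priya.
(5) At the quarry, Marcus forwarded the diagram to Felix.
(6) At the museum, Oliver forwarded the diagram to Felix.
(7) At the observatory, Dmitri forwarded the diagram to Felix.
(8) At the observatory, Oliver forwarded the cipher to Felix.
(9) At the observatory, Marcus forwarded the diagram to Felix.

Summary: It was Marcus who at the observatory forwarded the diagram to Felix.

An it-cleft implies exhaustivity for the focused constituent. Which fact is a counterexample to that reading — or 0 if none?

Focus of the cleft: "Marcus" (the agent). Presupposed background: thing = the diagram, recipient = Felix, setting = at the observatory.
Exhaustivity: Marcus is the only agent satisfying that background.
Fact (7) shares the background but with agent = Dmitri; exhaustivity is violated.

7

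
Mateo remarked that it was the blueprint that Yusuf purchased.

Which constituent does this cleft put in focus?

the blueprint

In an it-cleft "It was X that/who ...", the clefted constituent X is the focus; the that/who-clause expresses the presupposed open proposition.
Here the focus is "the blueprint". The backgrounded (presupposed) material includes "Yusuf".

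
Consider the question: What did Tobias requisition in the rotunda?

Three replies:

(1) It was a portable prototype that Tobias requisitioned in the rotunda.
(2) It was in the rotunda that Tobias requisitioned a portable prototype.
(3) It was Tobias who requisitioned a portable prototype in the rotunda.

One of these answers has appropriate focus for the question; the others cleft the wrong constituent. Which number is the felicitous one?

1

The question word "what" targets the direct object.
Option (1) clefts "a portable prototype" — that matches what the question asks about.
Option (2) clefts "in the rotunda" — the location, not what was asked.
Option (3) clefts "Tobias" — the subject (agent), not what was asked.
So the congruent reply is (1).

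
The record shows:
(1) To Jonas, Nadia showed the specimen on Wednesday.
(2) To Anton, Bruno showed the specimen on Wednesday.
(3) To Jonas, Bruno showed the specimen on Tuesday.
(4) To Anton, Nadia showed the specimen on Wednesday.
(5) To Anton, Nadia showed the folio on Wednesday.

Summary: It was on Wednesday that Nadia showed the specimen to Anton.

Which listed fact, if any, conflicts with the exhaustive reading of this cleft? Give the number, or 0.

Focus of the cleft: "on Wednesday" (the setting). Presupposed background: Nadia as agent and the specimen as thing and Anton as recipient.
The exhaustive reading says no other setting fits that background.
No listed fact matches the background with a different setting. Exhaustivity holds.

0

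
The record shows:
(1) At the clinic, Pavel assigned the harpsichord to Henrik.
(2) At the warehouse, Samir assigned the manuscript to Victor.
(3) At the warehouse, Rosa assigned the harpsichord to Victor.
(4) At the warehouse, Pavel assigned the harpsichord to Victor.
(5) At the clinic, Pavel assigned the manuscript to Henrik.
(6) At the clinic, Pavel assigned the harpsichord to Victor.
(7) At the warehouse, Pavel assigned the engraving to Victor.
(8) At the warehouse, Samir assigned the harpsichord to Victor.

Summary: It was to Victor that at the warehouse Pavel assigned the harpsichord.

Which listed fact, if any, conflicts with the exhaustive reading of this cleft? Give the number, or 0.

0

Focus of the cleft: "Victor" (the recipient). Presupposed background: agent = Pavel, thing = the harpsichord, setting = at the warehouse.
The exhaustive reading says no other recipient fits that background.
No listed fact matches the background with a different recipient. Exhaustivity holds.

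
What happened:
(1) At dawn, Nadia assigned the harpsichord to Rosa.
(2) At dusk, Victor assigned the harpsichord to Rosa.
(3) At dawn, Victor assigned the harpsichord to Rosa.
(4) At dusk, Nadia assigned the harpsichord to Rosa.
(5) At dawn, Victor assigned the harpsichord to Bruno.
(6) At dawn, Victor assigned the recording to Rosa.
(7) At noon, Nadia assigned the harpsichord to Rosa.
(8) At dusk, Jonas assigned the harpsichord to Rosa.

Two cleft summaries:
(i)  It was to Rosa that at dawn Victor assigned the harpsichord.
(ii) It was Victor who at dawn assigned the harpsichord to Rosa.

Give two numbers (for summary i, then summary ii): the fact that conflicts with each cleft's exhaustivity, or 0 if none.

5, 1

Summary (i) focuses "Rosa" (the recipient); background same agent, thing, setting (Victor / the harpsichord / at dawn). Fact (5) matches that background with recipient = Bruno — refutes (i).
Summary (ii) focuses "Victor" (the agent); background same thing, recipient, setting (the harpsichord / Rosa / at dawn). Fact (1) matches that background with agent = Nadia — refutes (ii).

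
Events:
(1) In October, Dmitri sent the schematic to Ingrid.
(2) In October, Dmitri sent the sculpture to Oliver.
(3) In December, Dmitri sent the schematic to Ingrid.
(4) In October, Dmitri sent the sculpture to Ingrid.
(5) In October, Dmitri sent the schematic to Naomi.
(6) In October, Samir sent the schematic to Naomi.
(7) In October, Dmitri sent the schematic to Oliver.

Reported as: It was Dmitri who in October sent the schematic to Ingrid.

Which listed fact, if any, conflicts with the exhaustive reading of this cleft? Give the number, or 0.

Focus of the cleft: "Dmitri" (the agent). Presupposed background: same thing, recipient, setting (the schematic / Ingrid / in October).
Exhaustivity: Dmitri is the only agent satisfying that background.
Every other fact differs from the presupposition on some backgrounded slot, so none challenges the exhaustivity.

0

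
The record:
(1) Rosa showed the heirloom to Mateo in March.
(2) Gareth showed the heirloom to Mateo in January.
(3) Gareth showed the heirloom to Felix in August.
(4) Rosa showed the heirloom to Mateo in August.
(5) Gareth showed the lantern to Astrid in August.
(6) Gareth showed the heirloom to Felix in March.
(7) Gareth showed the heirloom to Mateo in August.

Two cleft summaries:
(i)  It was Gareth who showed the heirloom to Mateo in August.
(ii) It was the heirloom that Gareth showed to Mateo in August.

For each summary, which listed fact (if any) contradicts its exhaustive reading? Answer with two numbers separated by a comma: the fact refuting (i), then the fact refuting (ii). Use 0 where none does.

4, 0

(i): focus "Gareth". Looking for the heirloom as thing and Mateo as recipient and in August as setting with some other agent — fact (4) has Rosa there. Refuted.
(ii): focus "the heirloom". No fact shares Gareth as agent and Mateo as recipient and in August as setting with a different thing. 0.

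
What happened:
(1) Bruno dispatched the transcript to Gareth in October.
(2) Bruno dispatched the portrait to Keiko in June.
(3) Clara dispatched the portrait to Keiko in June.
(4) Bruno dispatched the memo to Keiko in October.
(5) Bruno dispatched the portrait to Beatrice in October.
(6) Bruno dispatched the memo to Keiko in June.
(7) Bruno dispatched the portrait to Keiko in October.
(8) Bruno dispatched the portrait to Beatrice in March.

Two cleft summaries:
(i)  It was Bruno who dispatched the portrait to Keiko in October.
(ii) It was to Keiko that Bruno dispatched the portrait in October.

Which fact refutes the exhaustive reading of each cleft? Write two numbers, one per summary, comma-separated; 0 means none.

0, 5

Summary (i) focuses "Bruno" (the agent); background same thing, recipient, setting (the portrait / Keiko / in October). No fact matches that background with a different agent, so 0.
Summary (ii) focuses "Keiko" (the recipient); background same agent, thing, setting (Bruno / the portrait / in October). Fact (5) matches that background with recipient = Beatrice — refutes (ii).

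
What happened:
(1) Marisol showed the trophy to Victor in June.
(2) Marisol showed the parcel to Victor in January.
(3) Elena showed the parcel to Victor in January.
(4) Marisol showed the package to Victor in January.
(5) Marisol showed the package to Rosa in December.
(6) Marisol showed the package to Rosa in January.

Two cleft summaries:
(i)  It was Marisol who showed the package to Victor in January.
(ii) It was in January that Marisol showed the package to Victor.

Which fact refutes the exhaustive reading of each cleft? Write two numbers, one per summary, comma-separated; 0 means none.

0, 0

Summary (i) focuses "Marisol" (the agent); background same thing, recipient, setting (the package / Victor / in January). No fact matches that background with a different agent, so 0.
Summary (ii) focuses "in January" (the setting); background same agent, thing, recipient (Marisol / the package / Victor). No fact matches that background with a different setting, so 0.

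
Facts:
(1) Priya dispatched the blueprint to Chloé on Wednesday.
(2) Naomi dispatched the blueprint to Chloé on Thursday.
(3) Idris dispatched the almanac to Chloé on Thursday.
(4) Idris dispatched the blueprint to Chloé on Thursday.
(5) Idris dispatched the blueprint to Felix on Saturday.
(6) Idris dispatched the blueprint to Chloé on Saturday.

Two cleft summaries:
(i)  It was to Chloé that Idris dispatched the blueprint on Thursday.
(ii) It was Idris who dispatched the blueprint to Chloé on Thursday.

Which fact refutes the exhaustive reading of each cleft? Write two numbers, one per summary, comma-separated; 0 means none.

0, 2

Summary (i) focuses "Chloé" (the recipient); background Idris as agent and the blueprint as thing and on Thursday as setting. No fact matches that background with a different recipient, so 0.
Summary (ii) focuses "Idris" (the agent); background the blueprint as thing and Chloé as recipient and on Thursday as setting. Fact (2) matches that background with agent = Naomi — refutes (ii).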